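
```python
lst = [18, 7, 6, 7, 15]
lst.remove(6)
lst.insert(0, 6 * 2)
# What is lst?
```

After line 1: lst = [18, 7, 6, 7, 15]
After line 2 (remove first 6): lst = [18, 7, 7, 15]
After line 3 (insert 12 at index 0): lst = [12, 18, 7, 7, 15]

[12, 18, 7, 7, 15]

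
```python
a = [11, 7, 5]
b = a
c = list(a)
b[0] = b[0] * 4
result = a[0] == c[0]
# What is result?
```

After line 1: a = [11, 7, 5]
After line 2 (b = a, alias): a = [11, 7, 5], b = [11, 7, 5]
After line 3 (c = list(a) is a copy, new object): c = [11, 7, 5]
After line 4 (b[0] = 11 * 4 = 44; mutates shared a/b): a = b = [44, 7, 5], c = [11, 7, 5]
After line 5 (a[0] = 44, c[0] = 11; result = False)

False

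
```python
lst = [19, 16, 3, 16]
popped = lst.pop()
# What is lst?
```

[19, 16, 3]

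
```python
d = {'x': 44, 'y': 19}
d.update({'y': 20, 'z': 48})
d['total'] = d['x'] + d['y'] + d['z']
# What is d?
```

After line 1: d = {'x': 44, 'y': 19}
After line 2 (y overwritten, z added): d = {'x': 44, 'y': 20, 'z': 48}
After line 3 (total = 44 + 20 + 48 = 112): d = {'x': 44, 'y': 20, 'z': 48, 'total': 112}

{'x': 44, 'y': 20, 'z': 48, 'total': 112}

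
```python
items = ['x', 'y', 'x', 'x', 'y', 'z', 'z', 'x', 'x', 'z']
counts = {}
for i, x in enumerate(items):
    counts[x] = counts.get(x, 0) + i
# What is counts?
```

Initial: counts = {}, items = ['x', 'y', 'x', 'x', 'y', 'z', 'z', 'x', 'x', 'z']
i=0, x='x': counts = {'x': 0}
i=1, x='y': counts = {'x': 0, 'y': 1}
i=2, x='x': counts = {'x': 2, 'y': 1}
i=3, x='x': counts = {'x': 5, 'y': 1}
i=4, x='y': counts = {'x': 5, 'y': 5}
i=5, x='z': counts = {'x': 5, 'y': 5, 'z': 5}
i=6, x='z': counts = {'x': 5, 'y': 5, 'z': 11}
i=7, x='x': counts = {'x': 12, 'y': 5, 'z': 11}
i=8, x='x': counts = {'x': 20, 'y': 5, 'z': 11}
i=9, x='z': counts = {'x': 20, 'y': 5, 'z': 20}

{'x': 20, 'y': 5, 'z': 20}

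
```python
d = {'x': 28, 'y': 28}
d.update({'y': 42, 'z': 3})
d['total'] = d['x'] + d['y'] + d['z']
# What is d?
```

After line 1: d = {'x': 28, 'y': 28}
After line 2 (y overwritten, z added): d = {'x': 28, 'y': 42, 'z': 3}
After line 3 (total = 28 + 42 + 3 = 73): d = {'x': 28, 'y': 42, 'z': 3, 'total': 73}

{'x': 28, 'y': 42, 'z': 3, 'total': 73}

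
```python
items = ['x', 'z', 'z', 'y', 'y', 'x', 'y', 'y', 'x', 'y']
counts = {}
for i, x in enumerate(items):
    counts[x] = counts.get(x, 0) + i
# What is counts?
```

Initial: counts = {}, items = ['x', 'z', 'z', 'y', 'y', 'x', 'y', 'y', 'x', 'y']
i=0, x='x': counts = {'x': 0}
i=1, x='z': counts = {'x': 0, 'z': 1}
i=2, x='z': counts = {'x': 0, 'z': 3}
i=3, x='y': counts = {'x': 0, 'z': 3, 'y': 3}
i=4, x='y': counts = {'x': 0, 'z': 3, 'y': 7}
i=5, x='x': counts = {'x': 5, 'z': 3, 'y': 7}
i=6, x='y': counts = {'x': 5, 'z': 3, 'y': 13}
i=7, x='y': counts = {'x': 5, 'z': 3, 'y': 20}
i=8, x='x': counts = {'x': 13, 'z': 3, 'y': 20}
i=9, x='y': counts = {'x': 13, 'z': 3, 'y': 29}

{'x': 13, 'z': 3, 'y': 29}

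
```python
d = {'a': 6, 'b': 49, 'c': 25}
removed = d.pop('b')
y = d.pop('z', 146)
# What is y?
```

After line 1: d = {'a': 6, 'b': 49, 'c': 25}
After line 2 (pop 'b' returns 49): d = {'a': 6, 'c': 25}, removed = 49
After line 3 (pop 'z' missing, returns default 146): d = {'a': 6, 'c': 25}, y = 146

146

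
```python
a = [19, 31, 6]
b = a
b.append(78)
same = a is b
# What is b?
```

After line 1: a = [19, 31, 6]
After line 2 (b = a is an alias, same object): a = [19, 31, 6], b = [19, 31, 6]
After line 3 (b.append mutates the shared list): a = [19, 31, 6, 78], b = [19, 31, 6, 78]
After line 4 (same = a is b; same object -> True): same = True

[19, 31, 6, 78]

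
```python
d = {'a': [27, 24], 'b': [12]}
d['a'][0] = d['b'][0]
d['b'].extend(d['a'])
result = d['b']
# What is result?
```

After line 1: d = {'a': [27, 24], 'b': [12]}
After line 2 (a[0] = b[0] = 12): d = {'a': [12, 24], 'b': [12]}
After line 3 (b.extend(a) appends [12, 24]): d = {'a': [12, 24], 'b': [12, 12, 24]}
After line 4: result = d['b'] = [12, 12, 24]

[12, 12, 24]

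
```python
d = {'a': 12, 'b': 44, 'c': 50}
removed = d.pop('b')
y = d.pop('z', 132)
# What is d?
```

After line 1: d = {'a': 12, 'b': 44, 'c': 50}
After line 2 (pop 'b' returns 44): d = {'a': 12, 'c': 50}, removed = 44
After line 3 (pop 'z' missing, returns default 132): d = {'a': 12, 'c': 50}, y = 132

{'a': 12, 'c': 50}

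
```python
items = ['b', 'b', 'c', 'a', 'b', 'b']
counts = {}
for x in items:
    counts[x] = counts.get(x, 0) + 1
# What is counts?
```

Initial: counts = {}, items = ['b', 'b', 'c', 'a', 'b', 'b']
See 'b': counts = {'b': 1}
See 'b': counts = {'b': 2}
See 'c': counts = {'b': 2, 'c': 1}
See 'a': counts = {'b': 2, 'c': 1, 'a': 1}
See 'b': counts = {'b': 3, 'c': 1, 'a': 1}
See 'b': counts = {'b': 4, 'c': 1, 'a': 1}

{'b': 4, 'c': 1, 'a': 1}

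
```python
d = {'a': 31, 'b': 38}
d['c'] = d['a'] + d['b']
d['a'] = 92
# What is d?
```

After line 1: d = {'a': 31, 'b': 38}
After line 2 (d['c'] = 31 + 38): d = {'a': 31, 'b': 38, 'c': 69}
After line 3: d = {'a': 92, 'b': 38, 'c': 69}

{'a': 92, 'b': 38, 'c': 69}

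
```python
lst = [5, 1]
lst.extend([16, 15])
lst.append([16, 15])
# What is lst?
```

After line 1: lst = [5, 1]
After line 2 (extend unpacks [16, 15]): lst = [5, 1, 16, 15]
After line 3 (append adds [16, 15] as single element): lst = [5, 1, 16, 15, [16, 15]]

[5, 1, 16, 15, [16, 15]]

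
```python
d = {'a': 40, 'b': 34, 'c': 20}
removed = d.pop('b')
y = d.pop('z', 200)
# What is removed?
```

After line 1: d = {'a': 40, 'b': 34, 'c': 20}
After line 2 (pop 'b' returns 34): d = {'a': 40, 'c': 20}, removed = 34
After line 3 (pop 'z' missing, returns default 200): d = {'a': 40, 'c': 20}, y = 200

34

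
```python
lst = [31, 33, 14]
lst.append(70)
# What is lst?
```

[31, 33, 14, 70]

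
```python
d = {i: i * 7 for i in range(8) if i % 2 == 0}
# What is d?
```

{0: 0, 2: 14, 4: 28, 6: 42}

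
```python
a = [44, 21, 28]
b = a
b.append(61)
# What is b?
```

After line 1: a = [44, 21, 28]
After line 2 (b = a is an alias, same object): a = [44, 21, 28], b = [44, 21, 28]
After line 3 (b.append mutates the shared list): a = [44, 21, 28, 61], b = [44, 21, 28, 61]

[44, 21, 28, 61]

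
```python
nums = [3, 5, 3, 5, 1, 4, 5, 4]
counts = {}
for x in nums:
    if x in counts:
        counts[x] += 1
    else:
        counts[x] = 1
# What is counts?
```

Initial: counts = {}, nums = [3, 5, 3, 5, 1, 4, 5, 4]
See 3: counts = {3: 1}
See 5: counts = {3: 1, 5: 1}
See 3: counts = {3: 2, 5: 1}
See 5: counts = {3: 2, 5: 2}
See 1: counts = {3: 2, 5: 2, 1: 1}
See 4: counts = {3: 2, 5: 2, 1: 1, 4: 1}
See 5: counts = {3: 2, 5: 3, 1: 1, 4: 1}
See 4: counts = {3: 2, 5: 3, 1: 1, 4: 2}

{3: 2, 5: 3, 1: 1, 4: 2}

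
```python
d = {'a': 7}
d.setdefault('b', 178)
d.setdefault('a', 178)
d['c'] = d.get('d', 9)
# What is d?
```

After line 1: d = {'a': 7}
After line 2 (setdefault adds 'b'=178): d = {'a': 7, 'b': 178}
After line 3 (setdefault 'a' no-op, already exists): d = {'a': 7, 'b': 178}
After line 4 (get('d', 9) returns default since 'd' not in d): d = {'a': 7, 'b': 178, 'c': 9}

{'a': 7, 'b': 178, 'c': 9}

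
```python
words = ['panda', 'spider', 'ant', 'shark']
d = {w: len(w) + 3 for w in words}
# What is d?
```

{'panda': 8, 'spider': 9, 'ant': 6, 'shark': 8}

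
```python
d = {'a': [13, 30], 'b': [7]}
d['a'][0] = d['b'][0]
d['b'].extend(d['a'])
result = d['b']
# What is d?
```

After line 1: d = {'a': [13, 30], 'b': [7]}
After line 2 (a[0] = b[0] = 7): d = {'a': [7, 30], 'b': [7]}
After line 3 (b.extend(a) appends [7, 30]): d = {'a': [7, 30], 'b': [7, 7, 30]}
After line 4: result = d['b'] = [7, 7, 30]

{'a': [7, 30], 'b': [7, 7, 30]}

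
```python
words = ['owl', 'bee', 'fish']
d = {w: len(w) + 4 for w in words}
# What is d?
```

{'owl': 7, 'bee': 7, 'fish': 8}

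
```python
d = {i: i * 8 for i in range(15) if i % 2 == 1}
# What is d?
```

{1: 8, 3: 24, 5: 40, 7: 56, 9: 72, 11: 88, 13: 104}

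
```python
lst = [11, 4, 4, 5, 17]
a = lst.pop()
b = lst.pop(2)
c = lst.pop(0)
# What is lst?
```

After line 1: lst = [11, 4, 4, 5, 17]
After line 2 (pop() -> a = 17): lst = [11, 4, 4, 5]
After line 3 (pop(2) -> b = 4): lst = [11, 4, 5]
After line 4 (pop(0) -> c = 11): lst = [4, 5]

[4, 5]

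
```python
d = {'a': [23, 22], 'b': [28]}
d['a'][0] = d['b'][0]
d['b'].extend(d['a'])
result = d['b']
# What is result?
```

After line 1: d = {'a': [23, 22], 'b': [28]}
After line 2 (a[0] = b[0] = 28): d = {'a': [28, 22], 'b': [28]}
After line 3 (b.extend(a) appends [28, 22]): d = {'a': [28, 22], 'b': [28, 28, 22]}
After line 4: result = d['b'] = [28, 28, 22]

[28, 28, 22]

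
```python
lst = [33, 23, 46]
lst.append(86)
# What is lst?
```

[33, 23, 46, 86]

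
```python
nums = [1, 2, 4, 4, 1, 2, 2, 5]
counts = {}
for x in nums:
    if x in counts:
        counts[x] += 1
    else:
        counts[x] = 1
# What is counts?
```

Initial: counts = {}, nums = [1, 2, 4, 4, 1, 2, 2, 5]
See 1: counts = {1: 1}
See 2: counts = {1: 1, 2: 1}
See 4: counts = {1: 1, 2: 1, 4: 1}
See 4: counts = {1: 1, 2: 1, 4: 2}
See 1: counts = {1: 2, 2: 1, 4: 2}
See 2: counts = {1: 2, 2: 2, 4: 2}
See 2: counts = {1: 2, 2: 3, 4: 2}
See 5: counts = {1: 2, 2: 3, 4: 2, 5: 1}

{1: 2, 2: 3, 4: 2, 5: 1}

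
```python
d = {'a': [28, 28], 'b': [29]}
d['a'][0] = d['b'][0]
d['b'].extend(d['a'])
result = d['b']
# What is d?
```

After line 1: d = {'a': [28, 28], 'b': [29]}
After line 2 (a[0] = b[0] = 29): d = {'a': [29, 28], 'b': [29]}
After line 3 (b.extend(a) appends [29, 28]): d = {'a': [29, 28], 'b': [29, 29, 28]}
After line 4: result = d['b'] = [29, 29, 28]

{'a': [29, 28], 'b': [29, 29, 28]}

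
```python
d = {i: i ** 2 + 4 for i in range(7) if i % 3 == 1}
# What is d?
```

{1: 5, 4: 20}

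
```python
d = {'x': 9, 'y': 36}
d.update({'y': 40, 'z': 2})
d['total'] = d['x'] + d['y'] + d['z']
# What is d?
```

After line 1: d = {'x': 9, 'y': 36}
After line 2 (y overwritten, z added): d = {'x': 9, 'y': 40, 'z': 2}
After line 3 (total = 9 + 40 + 2 = 51): d = {'x': 9, 'y': 40, 'z': 2, 'total': 51}

{'x': 9, 'y': 40, 'z': 2, 'total': 51}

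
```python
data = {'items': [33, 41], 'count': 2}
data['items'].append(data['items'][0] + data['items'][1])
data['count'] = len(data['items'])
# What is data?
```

After line 1: data = {'items': [33, 41], 'count': 2}
After line 2 (append 33 + 41 = 74): data = {'items': [33, 41, 74], 'count': 2}
After line 3 (count = len(items) = 3): data = {'items': [33, 41, 74], 'count': 3}

{'items': [33, 41, 74], 'count': 3}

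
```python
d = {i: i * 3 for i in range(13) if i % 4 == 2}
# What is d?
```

{2: 6, 6: 18, 10: 30}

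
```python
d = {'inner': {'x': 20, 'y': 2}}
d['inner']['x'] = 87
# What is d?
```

After line 1: d = {'inner': {'x': 20, 'y': 2}}
After line 2 (inner x overwritten): d = {'inner': {'x': 87, 'y': 2}}

{'inner': {'x': 87, 'y': 2}}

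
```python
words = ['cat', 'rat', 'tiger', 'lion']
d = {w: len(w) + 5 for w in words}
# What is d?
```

{'cat': 8, 'rat': 8, 'tiger': 10, 'lion': 9}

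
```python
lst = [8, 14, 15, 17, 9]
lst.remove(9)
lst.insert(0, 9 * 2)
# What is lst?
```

After line 1: lst = [8, 14, 15, 17, 9]
After line 2 (remove first 9): lst = [8, 14, 15, 17]
After line 3 (insert 18 at index 0): lst = [18, 8, 14, 15, 17]

[18, 8, 14, 15, 17]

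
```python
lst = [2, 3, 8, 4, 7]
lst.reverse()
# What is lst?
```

[7, 4, 8, 3, 2]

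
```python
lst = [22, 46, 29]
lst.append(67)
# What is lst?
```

[22, 46, 29, 67]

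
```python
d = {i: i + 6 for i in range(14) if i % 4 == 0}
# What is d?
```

{0: 6, 4: 10, 8: 14, 12: 18}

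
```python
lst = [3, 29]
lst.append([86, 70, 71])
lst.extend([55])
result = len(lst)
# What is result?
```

After line 1: lst = [3, 29]
After line 2 (append adds [86, 70, 71] as single element): lst = [3, 29, [86, 70, 71]]
After line 3 (extend unpacks [55], adds 55): lst = [3, 29, [86, 70, 71], 55]
After line 4: result = len(lst) = 4

4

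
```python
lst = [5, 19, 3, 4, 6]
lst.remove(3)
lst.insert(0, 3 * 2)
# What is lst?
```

After line 1: lst = [5, 19, 3, 4, 6]
After line 2 (remove first 3): lst = [5, 19, 4, 6]
After line 3 (insert 6 at index 0): lst = [6, 5, 19, 4, 6]

[6, 5, 19, 4, 6]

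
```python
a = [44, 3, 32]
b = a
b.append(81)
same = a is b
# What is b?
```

After line 1: a = [44, 3, 32]
After line 2 (b = a is an alias, same object): a = [44, 3, 32], b = [44, 3, 32]
After line 3 (b.append mutates the shared list): a = [44, 3, 32, 81], b = [44, 3, 32, 81]
After line 4 (same = a is b; same object -> True): same = True

[44, 3, 32, 81]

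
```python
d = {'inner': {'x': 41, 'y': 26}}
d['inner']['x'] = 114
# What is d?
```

After line 1: d = {'inner': {'x': 41, 'y': 26}}
After line 2 (inner x overwritten): d = {'inner': {'x': 114, 'y': 26}}

{'inner': {'x': 114, 'y': 26}}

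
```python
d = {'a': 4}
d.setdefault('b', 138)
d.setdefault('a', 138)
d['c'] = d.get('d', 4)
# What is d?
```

After line 1: d = {'a': 4}
After line 2 (setdefault adds 'b'=138): d = {'a': 4, 'b': 138}
After line 3 (setdefault 'a' no-op, already exists): d = {'a': 4, 'b': 138}
After line 4 (get('d', 4) returns default since 'd' not in d): d = {'a': 4, 'b': 138, 'c': 4}

{'a': 4, 'b': 138, 'c': 4}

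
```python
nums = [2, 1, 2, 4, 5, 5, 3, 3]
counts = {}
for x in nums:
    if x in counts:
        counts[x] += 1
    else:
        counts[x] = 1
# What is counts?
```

Initial: counts = {}, nums = [2, 1, 2, 4, 5, 5, 3, 3]
See 2: counts = {2: 1}
See 1: counts = {2: 1, 1: 1}
See 2: counts = {2: 2, 1: 1}
See 4: counts = {2: 2, 1: 1, 4: 1}
See 5: counts = {2: 2, 1: 1, 4: 1, 5: 1}
See 5: counts = {2: 2, 1: 1, 4: 1, 5: 2}
See 3: counts = {2: 2, 1: 1, 4: 1, 5: 2, 3: 1}
See 3: counts = {2: 2, 1: 1, 4: 1, 5: 2, 3: 2}

{2: 2, 1: 1, 4: 1, 5: 2, 3: 2}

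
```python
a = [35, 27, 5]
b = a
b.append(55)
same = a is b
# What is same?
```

After line 1: a = [35, 27, 5]
After line 2 (b = a is an alias, same object): a = [35, 27, 5], b = [35, 27, 5]
After line 3 (b.append mutates the shared list): a = [35, 27, 5, 55], b = [35, 27, 5, 55]
After line 4 (same = a is b; same object -> True): same = True

True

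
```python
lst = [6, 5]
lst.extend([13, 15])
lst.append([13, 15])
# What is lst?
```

After line 1: lst = [6, 5]
After line 2 (extend unpacks [13, 15]): lst = [6, 5, 13, 15]
After line 3 (append adds [13, 15] as single element): lst = [6, 5, 13, 15, [13, 15]]

[6, 5, 13, 15, [13, 15]]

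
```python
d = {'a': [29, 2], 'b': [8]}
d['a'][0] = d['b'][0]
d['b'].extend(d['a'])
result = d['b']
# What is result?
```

After line 1: d = {'a': [29, 2], 'b': [8]}
After line 2 (a[0] = b[0] = 8): d = {'a': [8, 2], 'b': [8]}
After line 3 (b.extend(a) appends [8, 2]): d = {'a': [8, 2], 'b': [8, 8, 2]}
After line 4: result = d['b'] = [8, 8, 2]

[8, 8, 2]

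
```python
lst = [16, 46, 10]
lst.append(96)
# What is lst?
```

[16, 46, 10, 96]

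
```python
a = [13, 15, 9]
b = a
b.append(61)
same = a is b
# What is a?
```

After line 1: a = [13, 15, 9]
After line 2 (b = a is an alias, same object): a = [13, 15, 9], b = [13, 15, 9]
After line 3 (b.append mutates the shared list): a = [13, 15, 9, 61], b = [13, 15, 9, 61]
After line 4 (same = a is b; same object -> True): same = True

[13, 15, 9, 61]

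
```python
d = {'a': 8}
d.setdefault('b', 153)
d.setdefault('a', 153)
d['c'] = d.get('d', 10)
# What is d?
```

After line 1: d = {'a': 8}
After line 2 (setdefault adds 'b'=153): d = {'a': 8, 'b': 153}
After line 3 (setdefault 'a' no-op, already exists): d = {'a': 8, 'b': 153}
After line 4 (get('d', 10) returns default since 'd' not in d): d = {'a': 8, 'b': 153, 'c': 10}

{'a': 8, 'b': 153, 'c': 10}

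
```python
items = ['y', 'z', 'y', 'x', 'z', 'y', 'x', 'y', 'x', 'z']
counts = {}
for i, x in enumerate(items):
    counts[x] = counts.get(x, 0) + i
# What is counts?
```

Initial: counts = {}, items = ['y', 'z', 'y', 'x', 'z', 'y', 'x', 'y', 'x', 'z']
i=0, x='y': counts = {'y': 0}
i=1, x='z': counts = {'y': 0, 'z': 1}
i=2, x='y': counts = {'y': 2, 'z': 1}
i=3, x='x': counts = {'y': 2, 'z': 1, 'x': 3}
i=4, x='z': counts = {'y': 2, 'z': 5, 'x': 3}
i=5, x='y': counts = {'y': 7, 'z': 5, 'x': 3}
i=6, x='x': counts = {'y': 7, 'z': 5, 'x': 9}
i=7, x='y': counts = {'y': 14, 'z': 5, 'x': 9}
i=8, x='x': counts = {'y': 14, 'z': 5, 'x': 17}
i=9, x='z': counts = {'y': 14, 'z': 14, 'x': 17}

{'y': 14, 'z': 14, 'x': 17}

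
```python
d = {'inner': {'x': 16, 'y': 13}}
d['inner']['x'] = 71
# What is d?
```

After line 1: d = {'inner': {'x': 16, 'y': 13}}
After line 2 (inner x overwritten): d = {'inner': {'x': 71, 'y': 13}}

{'inner': {'x': 71, 'y': 13}}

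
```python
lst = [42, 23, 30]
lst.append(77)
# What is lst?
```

[42, 23, 30, 77]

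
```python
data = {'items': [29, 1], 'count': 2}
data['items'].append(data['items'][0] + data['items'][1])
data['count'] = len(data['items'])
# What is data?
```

After line 1: data = {'items': [29, 1], 'count': 2}
After line 2 (append 29 + 1 = 30): data = {'items': [29, 1, 30], 'count': 2}
After line 3 (count = len(items) = 3): data = {'items': [29, 1, 30], 'count': 3}

{'items': [29, 1, 30], 'count': 3}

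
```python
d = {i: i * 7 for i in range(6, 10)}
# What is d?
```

{6: 42, 7: 49, 8: 56, 9: 63}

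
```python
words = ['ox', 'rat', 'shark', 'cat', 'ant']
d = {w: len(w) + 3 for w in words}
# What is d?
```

{'ox': 5, 'rat': 6, 'shark': 8, 'cat': 6, 'ant': 6}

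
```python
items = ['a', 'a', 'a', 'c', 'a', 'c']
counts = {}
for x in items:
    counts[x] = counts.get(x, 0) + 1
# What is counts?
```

Initial: counts = {}, items = ['a', 'a', 'a', 'c', 'a', 'c']
See 'a': counts = {'a': 1}
See 'a': counts = {'a': 2}
See 'a': counts = {'a': 3}
See 'c': counts = {'a': 3, 'c': 1}
See 'a': counts = {'a': 4, 'c': 1}
See 'c': counts = {'a': 4, 'c': 2}

{'a': 4, 'c': 2}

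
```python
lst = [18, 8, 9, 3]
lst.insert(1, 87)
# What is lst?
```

[18, 87, 8, 9, 3]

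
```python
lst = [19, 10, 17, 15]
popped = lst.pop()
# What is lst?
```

[19, 10, 17]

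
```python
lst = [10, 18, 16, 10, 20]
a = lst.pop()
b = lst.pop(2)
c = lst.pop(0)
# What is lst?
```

After line 1: lst = [10, 18, 16, 10, 20]
After line 2 (pop() -> a = 20): lst = [10, 18, 16, 10]
After line 3 (pop(2) -> b = 16): lst = [10, 18, 10]
After line 4 (pop(0) -> c = 10): lst = [18, 10]

[18, 10]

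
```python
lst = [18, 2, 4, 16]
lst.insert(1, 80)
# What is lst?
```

[18, 80, 2, 4, 16]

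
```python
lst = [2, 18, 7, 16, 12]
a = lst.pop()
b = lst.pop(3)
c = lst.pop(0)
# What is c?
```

After line 1: lst = [2, 18, 7, 16, 12]
After line 2 (pop() -> a = 12): lst = [2, 18, 7, 16]
After line 3 (pop(3) -> b = 16): lst = [2, 18, 7]
After line 4 (pop(0) -> c = 2): lst = [18, 7]

2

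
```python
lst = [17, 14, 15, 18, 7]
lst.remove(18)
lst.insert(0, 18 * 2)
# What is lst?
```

After line 1: lst = [17, 14, 15, 18, 7]
After line 2 (remove first 18): lst = [17, 14, 15, 7]
After line 3 (insert 36 at index 0): lst = [36, 17, 14, 15, 7]

[36, 17, 14, 15, 7]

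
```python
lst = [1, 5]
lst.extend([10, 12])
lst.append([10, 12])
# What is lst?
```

After line 1: lst = [1, 5]
After line 2 (extend unpacks [10, 12]): lst = [1, 5, 10, 12]
After line 3 (append adds [10, 12] as single element): lst = [1, 5, 10, 12, [10, 12]]

[1, 5, 10, 12, [10, 12]]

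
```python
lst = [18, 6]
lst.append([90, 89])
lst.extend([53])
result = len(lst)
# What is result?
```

After line 1: lst = [18, 6]
After line 2 (append adds [90, 89] as single element): lst = [18, 6, [90, 89]]
After line 3 (extend unpacks [53], adds 53): lst = [18, 6, [90, 89], 53]
After line 4: result = len(lst) = 4

4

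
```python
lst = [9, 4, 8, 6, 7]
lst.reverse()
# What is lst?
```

[7, 6, 8, 4, 9]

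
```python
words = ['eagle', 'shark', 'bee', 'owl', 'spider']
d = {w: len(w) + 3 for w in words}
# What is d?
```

{'eagle': 8, 'shark': 8, 'bee': 6, 'owl': 6, 'spider': 9}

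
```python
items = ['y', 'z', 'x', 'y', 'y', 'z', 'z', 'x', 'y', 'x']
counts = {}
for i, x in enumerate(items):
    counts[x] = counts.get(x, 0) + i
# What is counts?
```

Initial: counts = {}, items = ['y', 'z', 'x', 'y', 'y', 'z', 'z', 'x', 'y', 'x']
i=0, x='y': counts = {'y': 0}
i=1, x='z': counts = {'y': 0, 'z': 1}
i=2, x='x': counts = {'y': 0, 'z': 1, 'x': 2}
i=3, x='y': counts = {'y': 3, 'z': 1, 'x': 2}
i=4, x='y': counts = {'y': 7, 'z': 1, 'x': 2}
i=5, x='z': counts = {'y': 7, 'z': 6, 'x': 2}
i=6, x='z': counts = {'y': 7, 'z': 12, 'x': 2}
i=7, x='x': counts = {'y': 7, 'z': 12, 'x': 9}
i=8, x='y': counts = {'y': 15, 'z': 12, 'x': 9}
i=9, x='x': counts = {'y': 15, 'z': 12, 'x': 18}

{'y': 15, 'z': 12, 'x': 18}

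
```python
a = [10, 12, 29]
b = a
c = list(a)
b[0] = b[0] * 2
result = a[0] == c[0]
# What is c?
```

After line 1: a = [10, 12, 29]
After line 2 (b = a, alias): a = [10, 12, 29], b = [10, 12, 29]
After line 3 (c = list(a) is a copy, new object): c = [10, 12, 29]
After line 4 (b[0] = 10 * 2 = 20; mutates shared a/b): a = b = [20, 12, 29], c = [10, 12, 29]
After line 5 (a[0] = 20, c[0] = 10; result = False)

[10, 12, 29]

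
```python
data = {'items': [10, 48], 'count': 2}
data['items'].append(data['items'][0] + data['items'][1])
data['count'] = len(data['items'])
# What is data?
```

After line 1: data = {'items': [10, 48], 'count': 2}
After line 2 (append 10 + 48 = 58): data = {'items': [10, 48, 58], 'count': 2}
After line 3 (count = len(items) = 3): data = {'items': [10, 48, 58], 'count': 3}

{'items': [10, 48, 58], 'count': 3}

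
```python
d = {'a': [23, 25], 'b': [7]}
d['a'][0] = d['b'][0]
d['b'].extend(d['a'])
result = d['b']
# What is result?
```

After line 1: d = {'a': [23, 25], 'b': [7]}
After line 2 (a[0] = b[0] = 7): d = {'a': [7, 25], 'b': [7]}
After line 3 (b.extend(a) appends [7, 25]): d = {'a': [7, 25], 'b': [7, 7, 25]}
After line 4: result = d['b'] = [7, 7, 25]

[7, 7, 25]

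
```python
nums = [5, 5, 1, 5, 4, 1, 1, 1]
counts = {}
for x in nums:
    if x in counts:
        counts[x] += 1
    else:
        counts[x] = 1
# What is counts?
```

Initial: counts = {}, nums = [5, 5, 1, 5, 4, 1, 1, 1]
See 5: counts = {5: 1}
See 5: counts = {5: 2}
See 1: counts = {5: 2, 1: 1}
See 5: counts = {5: 3, 1: 1}
See 4: counts = {5: 3, 1: 1, 4: 1}
See 1: counts = {5: 3, 1: 2, 4: 1}
See 1: counts = {5: 3, 1: 3, 4: 1}
See 1: counts = {5: 3, 1: 4, 4: 1}

{5: 3, 1: 4, 4: 1}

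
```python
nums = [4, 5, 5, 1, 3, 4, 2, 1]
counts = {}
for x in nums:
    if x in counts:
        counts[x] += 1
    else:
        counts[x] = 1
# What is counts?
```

Initial: counts = {}, nums = [4, 5, 5, 1, 3, 4, 2, 1]
See 4: counts = {4: 1}
See 5: counts = {4: 1, 5: 1}
See 5: counts = {4: 1, 5: 2}
See 1: counts = {4: 1, 5: 2, 1: 1}
See 3: counts = {4: 1, 5: 2, 1: 1, 3: 1}
See 4: counts = {4: 2, 5: 2, 1: 1, 3: 1}
See 2: counts = {4: 2, 5: 2, 1: 1, 3: 1, 2: 1}
See 1: counts = {4: 2, 5: 2, 1: 2, 3: 1, 2: 1}

{4: 2, 5: 2, 1: 2, 3: 1, 2: 1}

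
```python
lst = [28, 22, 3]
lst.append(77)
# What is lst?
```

[28, 22, 3, 77]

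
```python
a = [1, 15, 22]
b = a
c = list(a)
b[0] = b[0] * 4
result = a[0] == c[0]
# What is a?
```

After line 1: a = [1, 15, 22]
After line 2 (b = a, alias): a = [1, 15, 22], b = [1, 15, 22]
After line 3 (c = list(a) is a copy, new object): c = [1, 15, 22]
After line 4 (b[0] = 1 * 4 = 4; mutates shared a/b): a = b = [4, 15, 22], c = [1, 15, 22]
After line 5 (a[0] = 4, c[0] = 1; result = False)

[4, 15, 22]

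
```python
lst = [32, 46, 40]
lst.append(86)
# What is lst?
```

[32, 46, 40, 86]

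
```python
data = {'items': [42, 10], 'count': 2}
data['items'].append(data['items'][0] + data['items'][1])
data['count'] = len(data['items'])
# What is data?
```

After line 1: data = {'items': [42, 10], 'count': 2}
After line 2 (append 42 + 10 = 52): data = {'items': [42, 10, 52], 'count': 2}
After line 3 (count = len(items) = 3): data = {'items': [42, 10, 52], 'count': 3}

{'items': [42, 10, 52], 'count': 3}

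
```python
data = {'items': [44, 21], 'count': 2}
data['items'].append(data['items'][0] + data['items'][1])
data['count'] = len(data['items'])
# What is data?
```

After line 1: data = {'items': [44, 21], 'count': 2}
After line 2 (append 44 + 21 = 65): data = {'items': [44, 21, 65], 'count': 2}
After line 3 (count = len(items) = 3): data = {'items': [44, 21, 65], 'count': 3}

{'items': [44, 21, 65], 'count': 3}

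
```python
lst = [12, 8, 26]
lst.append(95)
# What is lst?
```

[12, 8, 26, 95]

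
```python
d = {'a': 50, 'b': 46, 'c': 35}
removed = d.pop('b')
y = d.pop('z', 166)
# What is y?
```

After line 1: d = {'a': 50, 'b': 46, 'c': 35}
After line 2 (pop 'b' returns 46): d = {'a': 50, 'c': 35}, removed = 46
After line 3 (pop 'z' missing, returns default 166): d = {'a': 50, 'c': 35}, y = 166

166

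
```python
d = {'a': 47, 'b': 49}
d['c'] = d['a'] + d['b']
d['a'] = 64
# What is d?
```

After line 1: d = {'a': 47, 'b': 49}
After line 2 (d['c'] = 47 + 49): d = {'a': 47, 'b': 49, 'c': 96}
After line 3: d = {'a': 64, 'b': 49, 'c': 96}

{'a': 64, 'b': 49, 'c': 96}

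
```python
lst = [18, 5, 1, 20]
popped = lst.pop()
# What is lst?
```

[18, 5, 1]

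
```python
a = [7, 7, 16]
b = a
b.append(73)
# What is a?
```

After line 1: a = [7, 7, 16]
After line 2 (b = a is an alias, same object): a = [7, 7, 16], b = [7, 7, 16]
After line 3 (b.append mutates the shared list): a = [7, 7, 16, 73], b = [7, 7, 16, 73]

[7, 7, 16, 73]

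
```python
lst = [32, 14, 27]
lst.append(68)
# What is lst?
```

[32, 14, 27, 68]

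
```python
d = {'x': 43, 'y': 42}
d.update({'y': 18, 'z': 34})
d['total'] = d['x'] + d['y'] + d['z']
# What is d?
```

After line 1: d = {'x': 43, 'y': 42}
After line 2 (y overwritten, z added): d = {'x': 43, 'y': 18, 'z': 34}
After line 3 (total = 43 + 18 + 34 = 95): d = {'x': 43, 'y': 18, 'z': 34, 'total': 95}

{'x': 43, 'y': 18, 'z': 34, 'total': 95}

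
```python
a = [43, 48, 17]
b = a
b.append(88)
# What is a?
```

After line 1: a = [43, 48, 17]
After line 2 (b = a is an alias, same object): a = [43, 48, 17], b = [43, 48, 17]
After line 3 (b.append mutates the shared list): a = [43, 48, 17, 88], b = [43, 48, 17, 88]

[43, 48, 17, 88]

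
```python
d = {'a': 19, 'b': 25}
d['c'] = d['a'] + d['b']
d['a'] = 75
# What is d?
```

After line 1: d = {'a': 19, 'b': 25}
After line 2 (d['c'] = 19 + 25): d = {'a': 19, 'b': 25, 'c': 44}
After line 3: d = {'a': 75, 'b': 25, 'c': 44}

{'a': 75, 'b': 25, 'c': 44}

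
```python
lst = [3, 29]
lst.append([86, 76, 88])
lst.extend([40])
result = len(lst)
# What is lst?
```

After line 1: lst = [3, 29]
After line 2 (append adds [86, 76, 88] as single element): lst = [3, 29, [86, 76, 88]]
After line 3 (extend unpacks [40], adds 40): lst = [3, 29, [86, 76, 88], 40]
After line 4: result = len(lst) = 4

[3, 29, [86, 76, 88], 40]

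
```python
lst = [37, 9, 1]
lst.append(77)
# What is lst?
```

[37, 9, 1, 77]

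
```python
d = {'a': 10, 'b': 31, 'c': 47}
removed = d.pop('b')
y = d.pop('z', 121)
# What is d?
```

After line 1: d = {'a': 10, 'b': 31, 'c': 47}
After line 2 (pop 'b' returns 31): d = {'a': 10, 'c': 47}, removed = 31
After line 3 (pop 'z' missing, returns default 121): d = {'a': 10, 'c': 47}, y = 121

{'a': 10, 'c': 47}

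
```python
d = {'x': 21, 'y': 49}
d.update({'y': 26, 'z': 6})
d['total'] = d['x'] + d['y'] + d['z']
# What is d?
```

After line 1: d = {'x': 21, 'y': 49}
After line 2 (y overwritten, z added): d = {'x': 21, 'y': 26, 'z': 6}
After line 3 (total = 21 + 26 + 6 = 53): d = {'x': 21, 'y': 26, 'z': 6, 'total': 53}

{'x': 21, 'y': 26, 'z': 6, 'total': 53}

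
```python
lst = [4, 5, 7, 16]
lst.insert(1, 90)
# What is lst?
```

[4, 90, 5, 7, 16]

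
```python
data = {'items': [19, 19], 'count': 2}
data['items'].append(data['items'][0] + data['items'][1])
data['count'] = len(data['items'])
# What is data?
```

After line 1: data = {'items': [19, 19], 'count': 2}
After line 2 (append 19 + 19 = 38): data = {'items': [19, 19, 38], 'count': 2}
After line 3 (count = len(items) = 3): data = {'items': [19, 19, 38], 'count': 3}

{'items': [19, 19, 38], 'count': 3}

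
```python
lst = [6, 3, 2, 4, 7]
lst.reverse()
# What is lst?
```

[7, 4, 2, 3, 6]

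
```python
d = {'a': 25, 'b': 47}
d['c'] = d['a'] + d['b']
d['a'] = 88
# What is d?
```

After line 1: d = {'a': 25, 'b': 47}
After line 2 (d['c'] = 25 + 47): d = {'a': 25, 'b': 47, 'c': 72}
After line 3: d = {'a': 88, 'b': 47, 'c': 72}

{'a': 88, 'b': 47, 'c': 72}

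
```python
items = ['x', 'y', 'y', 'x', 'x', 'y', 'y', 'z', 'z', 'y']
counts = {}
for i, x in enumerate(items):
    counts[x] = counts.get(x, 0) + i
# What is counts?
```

Initial: counts = {}, items = ['x', 'y', 'y', 'x', 'x', 'y', 'y', 'z', 'z', 'y']
i=0, x='x': counts = {'x': 0}
i=1, x='y': counts = {'x': 0, 'y': 1}
i=2, x='y': counts = {'x': 0, 'y': 3}
i=3, x='x': counts = {'x': 3, 'y': 3}
i=4, x='x': counts = {'x': 7, 'y': 3}
i=5, x='y': counts = {'x': 7, 'y': 8}
i=6, x='y': counts = {'x': 7, 'y': 14}
i=7, x='z': counts = {'x': 7, 'y': 14, 'z': 7}
i=8, x='z': counts = {'x': 7, 'y': 14, 'z': 15}
i=9, x='y': counts = {'x': 7, 'y': 23, 'z': 15}

{'x': 7, 'y': 23, 'z': 15}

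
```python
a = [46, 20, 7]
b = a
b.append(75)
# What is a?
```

After line 1: a = [46, 20, 7]
After line 2 (b = a is an alias, same object): a = [46, 20, 7], b = [46, 20, 7]
After line 3 (b.append mutates the shared list): a = [46, 20, 7, 75], b = [46, 20, 7, 75]

[46, 20, 7, 75]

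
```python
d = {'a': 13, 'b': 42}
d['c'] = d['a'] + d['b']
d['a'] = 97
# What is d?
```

After line 1: d = {'a': 13, 'b': 42}
After line 2 (d['c'] = 13 + 42): d = {'a': 13, 'b': 42, 'c': 55}
After line 3: d = {'a': 97, 'b': 42, 'c': 55}

{'a': 97, 'b': 42, 'c': 55}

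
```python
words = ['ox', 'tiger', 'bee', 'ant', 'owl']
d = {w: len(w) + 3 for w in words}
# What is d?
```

{'ox': 5, 'tiger': 8, 'bee': 6, 'ant': 6, 'owl': 6}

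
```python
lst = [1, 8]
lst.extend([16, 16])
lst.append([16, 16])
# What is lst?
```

After line 1: lst = [1, 8]
After line 2 (extend unpacks [16, 16]): lst = [1, 8, 16, 16]
After line 3 (append adds [16, 16] as single element): lst = [1, 8, 16, 16, [16, 16]]

[1, 8, 16, 16, [16, 16]]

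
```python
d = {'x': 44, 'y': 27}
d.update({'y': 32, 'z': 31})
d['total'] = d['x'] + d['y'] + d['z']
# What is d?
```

After line 1: d = {'x': 44, 'y': 27}
After line 2 (y overwritten, z added): d = {'x': 44, 'y': 32, 'z': 31}
After line 3 (total = 44 + 32 + 31 = 107): d = {'x': 44, 'y': 32, 'z': 31, 'total': 107}

{'x': 44, 'y': 32, 'z': 31, 'total': 107}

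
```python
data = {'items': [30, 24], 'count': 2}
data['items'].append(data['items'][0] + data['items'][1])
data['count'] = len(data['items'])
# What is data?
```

After line 1: data = {'items': [30, 24], 'count': 2}
After line 2 (append 30 + 24 = 54): data = {'items': [30, 24, 54], 'count': 2}
After line 3 (count = len(items) = 3): data = {'items': [30, 24, 54], 'count': 3}

{'items': [30, 24, 54], 'count': 3}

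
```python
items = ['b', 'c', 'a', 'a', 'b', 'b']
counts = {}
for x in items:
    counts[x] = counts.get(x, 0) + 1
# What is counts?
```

Initial: counts = {}, items = ['b', 'c', 'a', 'a', 'b', 'b']
See 'b': counts = {'b': 1}
See 'c': counts = {'b': 1, 'c': 1}
See 'a': counts = {'b': 1, 'c': 1, 'a': 1}
See 'a': counts = {'b': 1, 'c': 1, 'a': 2}
See 'b': counts = {'b': 2, 'c': 1, 'a': 2}
See 'b': counts = {'b': 3, 'c': 1, 'a': 2}

{'b': 3, 'c': 1, 'a': 2}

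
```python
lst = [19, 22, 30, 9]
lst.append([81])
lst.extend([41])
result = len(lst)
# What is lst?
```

After line 1: lst = [19, 22, 30, 9]
After line 2 (append adds [81] as single element): lst = [19, 22, 30, 9, [81]]
After line 3 (extend unpacks [41], adds 41): lst = [19, 22, 30, 9, [81], 41]
After line 4: result = len(lst) = 6

[19, 22, 30, 9, [81], 41]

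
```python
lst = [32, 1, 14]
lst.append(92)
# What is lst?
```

[32, 1, 14, 92]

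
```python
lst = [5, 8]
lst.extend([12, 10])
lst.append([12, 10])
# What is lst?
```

After line 1: lst = [5, 8]
After line 2 (extend unpacks [12, 10]): lst = [5, 8, 12, 10]
After line 3 (append adds [12, 10] as single element): lst = [5, 8, 12, 10, [12, 10]]

[5, 8, 12, 10, [12, 10]]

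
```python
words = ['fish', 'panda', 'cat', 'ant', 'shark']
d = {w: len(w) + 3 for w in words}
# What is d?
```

{'fish': 7, 'panda': 8, 'cat': 6, 'ant': 6, 'shark': 8}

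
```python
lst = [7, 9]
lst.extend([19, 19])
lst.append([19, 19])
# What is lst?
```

After line 1: lst = [7, 9]
After line 2 (extend unpacks [19, 19]): lst = [7, 9, 19, 19]
After line 3 (append adds [19, 19] as single element): lst = [7, 9, 19, 19, [19, 19]]

[7, 9, 19, 19, [19, 19]]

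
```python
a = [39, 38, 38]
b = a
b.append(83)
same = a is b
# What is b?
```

After line 1: a = [39, 38, 38]
After line 2 (b = a is an alias, same object): a = [39, 38, 38], b = [39, 38, 38]
After line 3 (b.append mutates the shared list): a = [39, 38, 38, 83], b = [39, 38, 38, 83]
After line 4 (same = a is b; same object -> True): same = True

[39, 38, 38, 83]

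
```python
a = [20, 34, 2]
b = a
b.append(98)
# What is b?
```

After line 1: a = [20, 34, 2]
After line 2 (b = a is an alias, same object): a = [20, 34, 2], b = [20, 34, 2]
After line 3 (b.append mutates the shared list): a = [20, 34, 2, 98], b = [20, 34, 2, 98]

[20, 34, 2, 98]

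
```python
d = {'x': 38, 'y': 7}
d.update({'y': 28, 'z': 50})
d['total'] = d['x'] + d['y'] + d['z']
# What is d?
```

After line 1: d = {'x': 38, 'y': 7}
After line 2 (y overwritten, z added): d = {'x': 38, 'y': 28, 'z': 50}
After line 3 (total = 38 + 28 + 50 = 116): d = {'x': 38, 'y': 28, 'z': 50, 'total': 116}

{'x': 38, 'y': 28, 'z': 50, 'total': 116}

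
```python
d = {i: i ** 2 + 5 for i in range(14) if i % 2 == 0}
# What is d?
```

{0: 5, 2: 9, 4: 21, 6: 41, 8: 69, 10: 105, 12: 149}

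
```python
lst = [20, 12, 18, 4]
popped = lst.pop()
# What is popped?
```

4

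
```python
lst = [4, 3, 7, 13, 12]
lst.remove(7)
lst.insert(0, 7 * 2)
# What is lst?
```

After line 1: lst = [4, 3, 7, 13, 12]
After line 2 (remove first 7): lst = [4, 3, 13, 12]
After line 3 (insert 14 at index 0): lst = [14, 4, 3, 13, 12]

[14, 4, 3, 13, 12]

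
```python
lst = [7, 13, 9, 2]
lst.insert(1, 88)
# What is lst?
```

[7, 88, 13, 9, 2]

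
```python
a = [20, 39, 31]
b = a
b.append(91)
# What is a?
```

After line 1: a = [20, 39, 31]
After line 2 (b = a is an alias, same object): a = [20, 39, 31], b = [20, 39, 31]
After line 3 (b.append mutates the shared list): a = [20, 39, 31, 91], b = [20, 39, 31, 91]

[20, 39, 31, 91]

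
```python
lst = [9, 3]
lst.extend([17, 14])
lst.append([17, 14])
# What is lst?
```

After line 1: lst = [9, 3]
After line 2 (extend unpacks [17, 14]): lst = [9, 3, 17, 14]
After line 3 (append adds [17, 14] as single element): lst = [9, 3, 17, 14, [17, 14]]

[9, 3, 17, 14, [17, 14]]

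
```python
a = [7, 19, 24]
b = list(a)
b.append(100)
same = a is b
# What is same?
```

After line 1: a = [7, 19, 24]
After line 2 (b = list(a) is a shallow copy, new object): a = [7, 19, 24], b = [7, 19, 24]
After line 3 (append only mutates b): a = [7, 19, 24], b = [7, 19, 24, 100]
After line 4 (same = a is b; different objects -> False): same = False

False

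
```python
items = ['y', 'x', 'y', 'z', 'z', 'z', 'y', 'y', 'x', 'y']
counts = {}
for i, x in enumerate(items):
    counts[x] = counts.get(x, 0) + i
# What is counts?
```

Initial: counts = {}, items = ['y', 'x', 'y', 'z', 'z', 'z', 'y', 'y', 'x', 'y']
i=0, x='y': counts = {'y': 0}
i=1, x='x': counts = {'y': 0, 'x': 1}
i=2, x='y': counts = {'y': 2, 'x': 1}
i=3, x='z': counts = {'y': 2, 'x': 1, 'z': 3}
i=4, x='z': counts = {'y': 2, 'x': 1, 'z': 7}
i=5, x='z': counts = {'y': 2, 'x': 1, 'z': 12}
i=6, x='y': counts = {'y': 8, 'x': 1, 'z': 12}
i=7, x='y': counts = {'y': 15, 'x': 1, 'z': 12}
i=8, x='x': counts = {'y': 15, 'x': 9, 'z': 12}
i=9, x='y': counts = {'y': 24, 'x': 9, 'z': 12}

{'y': 24, 'x': 9, 'z': 12}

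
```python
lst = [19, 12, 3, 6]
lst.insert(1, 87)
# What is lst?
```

[19, 87, 12, 3, 6]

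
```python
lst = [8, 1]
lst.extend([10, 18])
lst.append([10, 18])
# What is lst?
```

After line 1: lst = [8, 1]
After line 2 (extend unpacks [10, 18]): lst = [8, 1, 10, 18]
After line 3 (append adds [10, 18] as single element): lst = [8, 1, 10, 18, [10, 18]]

[8, 1, 10, 18, [10, 18]]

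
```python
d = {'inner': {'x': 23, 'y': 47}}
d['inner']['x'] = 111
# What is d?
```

After line 1: d = {'inner': {'x': 23, 'y': 47}}
After line 2 (inner x overwritten): d = {'inner': {'x': 111, 'y': 47}}

{'inner': {'x': 111, 'y': 47}}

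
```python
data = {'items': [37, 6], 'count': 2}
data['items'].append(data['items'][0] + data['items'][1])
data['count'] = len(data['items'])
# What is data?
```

After line 1: data = {'items': [37, 6], 'count': 2}
After line 2 (append 37 + 6 = 43): data = {'items': [37, 6, 43], 'count': 2}
After line 3 (count = len(items) = 3): data = {'items': [37, 6, 43], 'count': 3}

{'items': [37, 6, 43], 'count': 3}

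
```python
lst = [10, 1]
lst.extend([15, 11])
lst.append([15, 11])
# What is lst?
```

After line 1: lst = [10, 1]
After line 2 (extend unpacks [15, 11]): lst = [10, 1, 15, 11]
After line 3 (append adds [15, 11] as single element): lst = [10, 1, 15, 11, [15, 11]]

[10, 1, 15, 11, [15, 11]]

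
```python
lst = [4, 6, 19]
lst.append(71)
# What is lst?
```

[4, 6, 19, 71]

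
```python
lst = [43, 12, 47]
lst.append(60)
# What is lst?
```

[43, 12, 47, 60]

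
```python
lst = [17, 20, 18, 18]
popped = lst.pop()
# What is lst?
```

[17, 20, 18]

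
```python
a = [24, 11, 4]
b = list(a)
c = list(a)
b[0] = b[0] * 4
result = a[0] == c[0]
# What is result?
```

After line 1: a = [24, 11, 4]
After line 2 (b = list(a), copy): a = [24, 11, 4], b = [24, 11, 4]
After line 3 (c = list(a) is a copy, new object): c = [24, 11, 4]
After line 4 (b[0] = 24 * 4 = 96; only b mutates (copy)): a = [24, 11, 4], b = [96, 11, 4], c = [24, 11, 4]
After line 5 (a[0] = 24, c[0] = 24; result = True)

True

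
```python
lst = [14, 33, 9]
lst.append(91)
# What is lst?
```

[14, 33, 9, 91]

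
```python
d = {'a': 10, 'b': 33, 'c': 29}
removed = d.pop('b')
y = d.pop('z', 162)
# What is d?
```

After line 1: d = {'a': 10, 'b': 33, 'c': 29}
After line 2 (pop 'b' returns 33): d = {'a': 10, 'c': 29}, removed = 33
After line 3 (pop 'z' missing, returns default 162): d = {'a': 10, 'c': 29}, y = 162

{'a': 10, 'c': 29}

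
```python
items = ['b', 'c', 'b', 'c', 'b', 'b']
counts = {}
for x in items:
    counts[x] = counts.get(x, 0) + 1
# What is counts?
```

Initial: counts = {}, items = ['b', 'c', 'b', 'c', 'b', 'b']
See 'b': counts = {'b': 1}
See 'c': counts = {'b': 1, 'c': 1}
See 'b': counts = {'b': 2, 'c': 1}
See 'c': counts = {'b': 2, 'c': 2}
See 'b': counts = {'b': 3, 'c': 2}
See 'b': counts = {'b': 4, 'c': 2}

{'b': 4, 'c': 2}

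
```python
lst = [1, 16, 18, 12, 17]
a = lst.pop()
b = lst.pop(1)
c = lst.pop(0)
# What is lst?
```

After line 1: lst = [1, 16, 18, 12, 17]
After line 2 (pop() -> a = 17): lst = [1, 16, 18, 12]
After line 3 (pop(1) -> b = 16): lst = [1, 18, 12]
After line 4 (pop(0) -> c = 1): lst = [18, 12]

[18, 12]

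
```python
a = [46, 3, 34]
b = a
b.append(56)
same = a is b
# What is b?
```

After line 1: a = [46, 3, 34]
After line 2 (b = a is an alias, same object): a = [46, 3, 34], b = [46, 3, 34]
After line 3 (b.append mutates the shared list): a = [46, 3, 34, 56], b = [46, 3, 34, 56]
After line 4 (same = a is b; same object -> True): same = True

[46, 3, 34, 56]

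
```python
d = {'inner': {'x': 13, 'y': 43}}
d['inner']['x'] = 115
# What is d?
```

After line 1: d = {'inner': {'x': 13, 'y': 43}}
After line 2 (inner x overwritten): d = {'inner': {'x': 115, 'y': 43}}

{'inner': {'x': 115, 'y': 43}}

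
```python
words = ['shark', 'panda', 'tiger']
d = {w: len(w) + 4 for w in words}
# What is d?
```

{'shark': 9, 'panda': 9, 'tiger': 9}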